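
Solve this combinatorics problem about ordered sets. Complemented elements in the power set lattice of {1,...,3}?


An element a is complemented if some b has a meet b = bottom, a join b = top.
every subset A has complement S\A, so all elements are complemented.
Complemented elements: {}, {1}, {2}, {3}, {1,2}, {1,3}, ... (2 more)
Count: 8


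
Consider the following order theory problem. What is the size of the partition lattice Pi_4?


B(n) = number of set partitions of an n-element set.
B(n) satisfies the recurrence: B(n+1) = sum_k C(n,k)*B(k).
B(4) = 15


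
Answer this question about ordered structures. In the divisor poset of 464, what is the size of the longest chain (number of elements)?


A chain is a totally ordered subset; we count the number of elements in a maximum chain.
Compute, for each element x, the size of the longest chain ending at x:
  1: 1
  2: 2
  29: 2
  4: 3
  8: 4
  58: 3
  ...
A maximum chain: 1 < 2 < 4 < 8 < 16 < 464
Number of elements in the longest chain: 6


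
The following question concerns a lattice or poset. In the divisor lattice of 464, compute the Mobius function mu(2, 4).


In a divisor lattice, mu(a,b) = mu(b/a) where mu is the classical Mobius function.
b/a = 4/2 = 2
Prime factorization of 2: primes [2]
2 is squarefree with 1 prime factor(s), so mu(2) = (-1)^1 = -1


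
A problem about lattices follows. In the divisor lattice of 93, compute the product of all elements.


Divisors of 93: [1, 3, 31, 93]
Product = n^(d(n)/2) = 93^(4/2)
Product = 8649


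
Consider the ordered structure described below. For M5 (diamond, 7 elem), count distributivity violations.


Distributive law: a ^ (b v c) = (a ^ b) v (a ^ c).
Check all 7^3 = 343 ordered triples (a,b,c).
  e.g. a=a1, b=a2, c=a3: lhs=a1 != rhs=0
  e.g. a=a1, b=a2, c=a4: lhs=a1 != rhs=0
Total violating triples: 60


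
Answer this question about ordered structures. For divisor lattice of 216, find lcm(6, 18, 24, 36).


In a divisor lattice, join = lcm (least common multiple).
Compute lcm iteratively: start with first element, then lcm(current, next).
Elements: [6, 18, 24, 36]
lcm(6,18) = 18
lcm(18,24) = 72
lcm(72,36) = 72
Final lcm = 72


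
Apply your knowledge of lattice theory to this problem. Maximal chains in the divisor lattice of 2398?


A maximal chain goes from the minimum element to a maximal element via cover relations.
Counting all min-to-max paths in the cover graph.
Total maximal chains: 6


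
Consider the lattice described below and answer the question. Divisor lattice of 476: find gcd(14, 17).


In a divisor lattice, meet = gcd (greatest common divisor).
By Euclidean algorithm or factoring: gcd(14,17) = 1


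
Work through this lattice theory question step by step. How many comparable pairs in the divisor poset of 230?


A comparable pair {a,b} has a < b or b < a in the order.
Count unordered pairs where one element is strictly below the other.
Examples: {1,2}, {1,5}, {1,10}, {1,23}, ...
Total comparable pairs: 19


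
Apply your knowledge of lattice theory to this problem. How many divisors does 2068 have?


Divisors of 2068: [1, 2, 4, 11, 22, 44, 47, 94, 188, 517, 1034, 2068]
Count: 12


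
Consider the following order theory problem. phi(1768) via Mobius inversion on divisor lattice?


phi(n) = n * prod_{p|n} (1 - 1/p).
Prime divisors of 1768: [2, 13, 17]
phi(1768) = 1768 * (1 - 1/2) * (1 - 1/13) * (1 - 1/17)
phi(1768) = 768


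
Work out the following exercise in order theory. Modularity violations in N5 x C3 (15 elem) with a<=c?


Modular law: if a <= c then a v (b ^ c) = (a v b) ^ c.
Check all triples (a,b,c) with a <= c among 15 elements.
  e.g. a=(a,0), b=(c,0), c=(b,0): lhs=(a,0) != rhs=(b,0)
  e.g. a=(a,0), b=(c,1), c=(b,0): lhs=(a,0) != rhs=(b,0)
Total violating triples: 18


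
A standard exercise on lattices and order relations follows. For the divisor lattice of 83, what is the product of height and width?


Height = length of longest chain minus 1; width = size of largest antichain.
A maximum chain: 1 | 83  (height 1).
A maximum antichain: {1}  (width 1).
Product = 1 * 1 = 1


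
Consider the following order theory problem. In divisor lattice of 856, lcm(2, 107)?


Join=lcm.
gcd(2,107)=1
lcm=214


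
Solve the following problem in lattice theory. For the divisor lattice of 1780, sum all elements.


sigma(n) = sum of divisors.
Divisors of 1780: [1, 2, 4, 5, 10, 20, 89, 178, 356, 445, 890, 1780]
Sum = 3780


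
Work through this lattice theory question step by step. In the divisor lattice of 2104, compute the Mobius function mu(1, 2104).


In a divisor lattice, mu(a,b) = mu(b/a) where mu is the classical Mobius function.
b/a = 2104/1 = 2104
Prime factorization of 2104: primes [2, 263]
2104 is not squarefree, so mu(2104) = 0


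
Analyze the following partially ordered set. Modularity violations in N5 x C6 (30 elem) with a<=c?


Modular law: if a <= c then a v (b ^ c) = (a v b) ^ c.
Check all triples (a,b,c) with a <= c among 30 elements.
  e.g. a=(a,0), b=(c,0), c=(b,0): lhs=(a,0) != rhs=(b,0)
  e.g. a=(a,0), b=(c,1), c=(b,0): lhs=(a,0) != rhs=(b,0)
Total violating triples: 126


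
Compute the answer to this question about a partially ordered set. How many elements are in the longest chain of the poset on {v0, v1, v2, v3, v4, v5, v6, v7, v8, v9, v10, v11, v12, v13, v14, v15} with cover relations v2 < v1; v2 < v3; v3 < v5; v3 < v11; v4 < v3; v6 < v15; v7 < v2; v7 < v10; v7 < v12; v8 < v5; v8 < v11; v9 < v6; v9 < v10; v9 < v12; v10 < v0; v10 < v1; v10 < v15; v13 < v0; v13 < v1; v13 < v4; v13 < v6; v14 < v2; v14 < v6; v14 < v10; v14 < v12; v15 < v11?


A chain is a totally ordered subset; we count the number of elements in a maximum chain.
Compute, for each element x, the size of the longest chain ending at x:
  v7: 1
  v8: 1
  v9: 1
  v13: 1
  v14: 1
  v4: 2
  ...
A maximum chain: v7 < v2 < v3 < v5
Number of elements in the longest chain: 4


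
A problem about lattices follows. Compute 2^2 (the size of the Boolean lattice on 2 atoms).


Power set = 2^n.
2^2 = 4


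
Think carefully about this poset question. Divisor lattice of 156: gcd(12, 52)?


Meet=gcd.
gcd(12,52)=4


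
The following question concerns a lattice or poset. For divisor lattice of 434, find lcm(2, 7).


In a divisor lattice, join = lcm (least common multiple).
Compute lcm iteratively: start with first element, then lcm(current, next).
Elements: [2, 7]
lcm(2,7) = 14
Final lcm = 14


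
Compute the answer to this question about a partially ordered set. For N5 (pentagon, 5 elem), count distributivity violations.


Distributive law: a ^ (b v c) = (a ^ b) v (a ^ c).
Check all 5^3 = 125 ordered triples (a,b,c).
  e.g. a=b, b=a, c=c: lhs=b != rhs=a
  e.g. a=b, b=c, c=a: lhs=b != rhs=a
Total violating triples: 2


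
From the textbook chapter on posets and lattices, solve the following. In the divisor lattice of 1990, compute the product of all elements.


Divisors of 1990: [1, 2, 5, 10, 199, 398, 995, 1990]
Product = n^(d(n)/2) = 1990^(8/2)
Product = 15682392010000


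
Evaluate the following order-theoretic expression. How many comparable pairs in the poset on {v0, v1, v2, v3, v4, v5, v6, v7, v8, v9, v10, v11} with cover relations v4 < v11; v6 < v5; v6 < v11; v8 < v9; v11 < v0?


A comparable pair {a,b} has a < b or b < a in the order.
Count unordered pairs where one element is strictly below the other.
Examples: {v0,v4}, {v0,v6}, {v0,v11}, {v4,v11}, ...
Total comparable pairs: 7


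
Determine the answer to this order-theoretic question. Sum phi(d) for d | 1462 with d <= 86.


Divisors of 1462 up to 86: [1, 2, 17, 34, 43, 86]
phi values: [1, 1, 16, 16, 42, 42]
Sum = 118


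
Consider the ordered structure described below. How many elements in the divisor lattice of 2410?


Divisors of 2410: [1, 2, 5, 10, 241, 482, 1205, 2410]
Count: 8


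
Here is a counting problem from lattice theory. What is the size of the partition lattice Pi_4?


B(n) = number of set partitions of an n-element set.
B(n) satisfies the recurrence: B(n+1) = sum_k C(n,k)*B(k).
B(4) = 15


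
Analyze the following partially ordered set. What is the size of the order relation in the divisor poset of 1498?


The order relation is {(a,b) : a <= b}, reflexive so it includes (a,a).
Examples: (1,1), (1,107), (1,14), (1,1498), (1,2), ...
Total ordered pairs: 27


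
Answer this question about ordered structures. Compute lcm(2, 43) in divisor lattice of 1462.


In a divisor lattice, join = lcm (least common multiple).
gcd(2,43) = 1
lcm(2,43) = 2*43/gcd = 86/1 = 86


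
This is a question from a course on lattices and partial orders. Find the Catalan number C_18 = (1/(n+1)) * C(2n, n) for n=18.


C(n) = C(2n, n) / (n+1).
C(36, 18) = 9075135300
C(18) = 9075135300 / 19 = 477638700


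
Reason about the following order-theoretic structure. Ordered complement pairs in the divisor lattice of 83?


Complement pair (a,b): a meet b = bottom, a join b = top.
Here: gcd(a,b)=1 and lcm(a,b)=83, i.e. a*b=83 with a,b coprime.
Pairs found: (1,83), (83,1)
Total ordered pairs: 2


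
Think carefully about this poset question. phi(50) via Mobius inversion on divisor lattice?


phi(n) = n * prod_{p|n} (1 - 1/p).
Prime divisors of 50: [2, 5]
phi(50) = 50 * (1 - 1/2) * (1 - 1/5)
phi(50) = 20


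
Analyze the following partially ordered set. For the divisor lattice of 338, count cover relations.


A cover relation a -< b holds when a < b with no c strictly between.
Cover relations:
  1 -< 2
  1 -< 13
  2 -< 26
  13 -< 26
  13 -< 169
  26 -< 338
  169 -< 338
Total: 7


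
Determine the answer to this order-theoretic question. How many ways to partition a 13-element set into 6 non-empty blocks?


S(n,k) = k*S(n-1,k) + S(n-1,k-1).
S(12,6) = 1323652, S(12,5) = 1379400
S(13,6) = 6*1323652 + 1379400 = 7941912 + 1379400
S(13,6) = 9321312


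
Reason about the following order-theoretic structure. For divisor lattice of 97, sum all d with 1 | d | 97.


Interval [1,97] in divisors of 97: [1, 97]
Sum = 98


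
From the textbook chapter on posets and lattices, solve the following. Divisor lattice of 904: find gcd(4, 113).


In a divisor lattice, meet = gcd (greatest common divisor).
By Euclidean algorithm or factoring: gcd(4,113) = 1


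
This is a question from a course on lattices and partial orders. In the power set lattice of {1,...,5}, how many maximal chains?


A maximal chain goes from the minimum element to a maximal element via cover relations.
Counting all min-to-max paths in the cover graph.
Total maximal chains: 120


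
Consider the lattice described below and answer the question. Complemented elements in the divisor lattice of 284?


An element a is complemented if some b has a meet b = bottom, a join b = top.
a is complemented iff gcd(a, n/a)=1, i.e. a is a unitary divisor of 284.
Complemented elements: 1, 4, 71, 284
Count: 4


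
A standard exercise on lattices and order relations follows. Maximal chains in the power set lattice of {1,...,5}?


A maximal chain goes from the minimum element to a maximal element via cover relations.
Counting all min-to-max paths in the cover graph.
Total maximal chains: 120


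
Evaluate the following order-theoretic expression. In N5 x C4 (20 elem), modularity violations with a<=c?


Modular law: if a <= c then a v (b ^ c) = (a v b) ^ c.
Check all triples (a,b,c) with a <= c among 20 elements.
  e.g. a=(a,0), b=(c,0), c=(b,0): lhs=(a,0) != rhs=(b,0)
  e.g. a=(a,0), b=(c,1), c=(b,0): lhs=(a,0) != rhs=(b,0)
Total violating triples: 40


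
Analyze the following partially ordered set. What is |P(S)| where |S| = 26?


Power set = 2^n.
2^26 = 67108864


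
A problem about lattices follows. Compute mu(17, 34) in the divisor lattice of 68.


In a divisor lattice, mu(a,b) = mu(b/a) where mu is the classical Mobius function.
b/a = 34/17 = 2
Prime factorization of 2: primes [2]
2 is squarefree with 1 prime factor(s), so mu(2) = (-1)^1 = -1


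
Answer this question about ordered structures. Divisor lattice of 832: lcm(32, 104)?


Join=lcm.
gcd(32,104)=8
lcm=416


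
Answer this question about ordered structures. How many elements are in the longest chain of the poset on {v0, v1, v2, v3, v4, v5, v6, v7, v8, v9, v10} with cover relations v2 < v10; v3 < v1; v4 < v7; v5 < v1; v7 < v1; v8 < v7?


A chain is a totally ordered subset; we count the number of elements in a maximum chain.
Compute, for each element x, the size of the longest chain ending at x:
  v0: 1
  v2: 1
  v3: 1
  v4: 1
  v5: 1
  v6: 1
  ...
A maximum chain: v4 < v7 < v1
Number of elements in the longest chain: 3


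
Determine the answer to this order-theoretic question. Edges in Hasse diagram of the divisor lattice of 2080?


A cover relation a -< b holds when a < b with no c strictly between.
Cover relations:
  1 -< 2
  1 -< 5
  1 -< 13
  2 -< 4
  2 -< 10
  2 -< 26
  4 -< 8
  4 -< 20
  ...36 more
Total: 44


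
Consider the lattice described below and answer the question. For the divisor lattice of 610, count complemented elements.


An element a is complemented if some b has a meet b = bottom, a join b = top.
a is complemented iff gcd(a, n/a)=1, i.e. a is a unitary divisor of 610.
Complemented elements: 1, 2, 5, 10, 61, 122, ... (2 more)
Count: 8


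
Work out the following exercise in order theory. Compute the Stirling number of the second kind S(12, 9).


S(n,k) = k*S(n-1,k) + S(n-1,k-1).
S(11,9) = 1155, S(11,8) = 11880
S(12,9) = 9*1155 + 11880 = 10395 + 11880
S(12,9) = 22275


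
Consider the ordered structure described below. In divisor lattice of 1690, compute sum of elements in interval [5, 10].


Interval [5,10] in divisors of 1690: [5, 10]
Sum = 15


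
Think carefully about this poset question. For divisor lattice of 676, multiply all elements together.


Divisors of 676: [1, 2, 4, 13, 26, 52, 169, 338, 676]
Product = n^(d(n)/2) = 676^(9/2)
Product = 5429503678976


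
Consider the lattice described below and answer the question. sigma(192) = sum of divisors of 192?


sigma(n) = sum of divisors.
Divisors of 192: [1, 2, 3, 4, 6, 8, 12, 16, 24, 32, 48, 64, 96, 192]
Sum = 508


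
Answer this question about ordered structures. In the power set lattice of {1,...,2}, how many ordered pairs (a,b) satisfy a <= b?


The order relation is {(a,b) : a <= b}, reflexive so it includes (a,a).
Examples: ({},{}), ({},{1,2}), ({},{1}), ({},{2}), ({1,2},{1,2}), ...
Total ordered pairs: 9


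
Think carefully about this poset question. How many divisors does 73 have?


Divisors of 73: [1, 73]
Count: 2


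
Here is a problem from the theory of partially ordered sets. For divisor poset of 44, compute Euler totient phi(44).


phi(n) = n * prod_{p|n} (1 - 1/p).
Prime divisors of 44: [2, 11]
phi(44) = 44 * (1 - 1/2) * (1 - 1/11)
phi(44) = 20


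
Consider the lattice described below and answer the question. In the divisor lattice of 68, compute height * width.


Height = length of longest chain minus 1; width = size of largest antichain.
A maximum chain: 1 | 17 | 34 | 68  (height 3).
A maximum antichain: {2, 17}  (width 2).
Product = 3 * 2 = 6


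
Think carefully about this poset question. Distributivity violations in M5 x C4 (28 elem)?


Distributive law: a ^ (b v c) = (a ^ b) v (a ^ c).
Check all 28^3 = 21952 ordered triples (a,b,c).
  e.g. a=(a1,0), b=(a2,0), c=(a3,0): lhs=(a1,0) != rhs=(0,0)
  e.g. a=(a1,0), b=(a2,0), c=(a3,1): lhs=(a1,0) != rhs=(0,0)
Total violating triples: 3840


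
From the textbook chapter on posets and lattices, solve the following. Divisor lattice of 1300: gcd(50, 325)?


Meet=gcd.
gcd(50,325)=25


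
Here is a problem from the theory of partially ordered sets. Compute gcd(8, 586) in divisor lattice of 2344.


In a divisor lattice, meet = gcd (greatest common divisor).
By Euclidean algorithm or factoring: gcd(8,586) = 2


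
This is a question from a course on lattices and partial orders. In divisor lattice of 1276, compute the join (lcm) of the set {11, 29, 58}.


In a divisor lattice, join = lcm (least common multiple).
Compute lcm iteratively: start with first element, then lcm(current, next).
Elements: [11, 29, 58]
lcm(11,29) = 319
lcm(319,58) = 638
Final lcm = 638


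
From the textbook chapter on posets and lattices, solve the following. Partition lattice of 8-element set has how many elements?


B(n) = number of set partitions of an n-element set.
B(n) satisfies the recurrence: B(n+1) = sum_k C(n,k)*B(k).
B(8) = 4140


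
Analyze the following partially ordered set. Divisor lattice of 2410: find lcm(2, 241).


In a divisor lattice, join = lcm (least common multiple).
gcd(2,241) = 1
lcm(2,241) = 2*241/gcd = 482/1 = 482


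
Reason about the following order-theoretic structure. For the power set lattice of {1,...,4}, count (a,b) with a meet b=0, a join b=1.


Complement pair (a,b): a meet b = bottom, a join b = top.
Here: A intersect B = {} and A union B = {1,...,4}.
Pairs found: ({},{1,2,3,4}), ({1},{2,3,4}), ({2},{1,3,4}), ({3},{1,2,4}), ... (12 more)
Total ordered pairs: 16


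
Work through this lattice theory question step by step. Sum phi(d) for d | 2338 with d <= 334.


Divisors of 2338 up to 334: [1, 2, 7, 14, 167, 334]
phi values: [1, 1, 6, 6, 166, 166]
Sum = 346


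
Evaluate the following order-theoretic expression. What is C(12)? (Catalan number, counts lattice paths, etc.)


C(n) = C(2n, n) / (n+1).
C(24, 12) = 2704156
C(12) = 2704156 / 13 = 208012


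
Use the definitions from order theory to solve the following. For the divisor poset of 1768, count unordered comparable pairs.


A comparable pair {a,b} has a < b or b < a in the order.
Count unordered pairs where one element is strictly below the other.
Examples: {1,2}, {1,4}, {1,8}, {1,13}, ...
Total comparable pairs: 74


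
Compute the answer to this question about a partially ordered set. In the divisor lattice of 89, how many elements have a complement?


An element a is complemented if some b has a meet b = bottom, a join b = top.
a is complemented iff gcd(a, n/a)=1, i.e. a is a unitary divisor of 89.
Complemented elements: 1, 89
Count: 2


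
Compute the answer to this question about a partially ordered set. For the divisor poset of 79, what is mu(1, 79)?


In a divisor lattice, mu(a,b) = mu(b/a) where mu is the classical Mobius function.
b/a = 79/1 = 79
Prime factorization of 79: primes [79]
79 is squarefree with 1 prime factor(s), so mu(79) = (-1)^1 = -1


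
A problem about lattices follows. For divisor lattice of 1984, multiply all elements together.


Divisors of 1984: [1, 2, 4, 8, 16, 31, 32, 62, 64, 124, 248, 496, 992, 1984]
Product = n^(d(n)/2) = 1984^(14/2)
Product = 121001756502234228588544


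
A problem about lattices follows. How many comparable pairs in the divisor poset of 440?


A comparable pair {a,b} has a < b or b < a in the order.
Count unordered pairs where one element is strictly below the other.
Examples: {1,2}, {1,4}, {1,5}, {1,8}, ...
Total comparable pairs: 74


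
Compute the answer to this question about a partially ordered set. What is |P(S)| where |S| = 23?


Power set = 2^n.
2^23 = 8388608


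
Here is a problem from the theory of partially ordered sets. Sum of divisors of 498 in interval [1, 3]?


Interval [1,3] in divisors of 498: [1, 3]
Sum = 4


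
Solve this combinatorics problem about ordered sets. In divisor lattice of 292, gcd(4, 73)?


Meet=gcd.
gcd(4,73)=1


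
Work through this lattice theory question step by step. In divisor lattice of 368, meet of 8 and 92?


In a divisor lattice, meet = gcd (greatest common divisor).
By Euclidean algorithm or factoring: gcd(8,92) = 4


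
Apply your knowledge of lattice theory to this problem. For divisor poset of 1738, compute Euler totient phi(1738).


phi(n) = n * prod_{p|n} (1 - 1/p).
Prime divisors of 1738: [2, 11, 79]
phi(1738) = 1738 * (1 - 1/2) * (1 - 1/11) * (1 - 1/79)
phi(1738) = 780


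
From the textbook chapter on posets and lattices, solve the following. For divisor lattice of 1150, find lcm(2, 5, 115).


In a divisor lattice, join = lcm (least common multiple).
Compute lcm iteratively: start with first element, then lcm(current, next).
Elements: [2, 5, 115]
lcm(2,5) = 10
lcm(10,115) = 230
Final lcm = 230


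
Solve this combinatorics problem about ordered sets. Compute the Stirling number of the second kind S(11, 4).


S(n,k) = k*S(n-1,k) + S(n-1,k-1).
S(10,4) = 34105, S(10,3) = 9330
S(11,4) = 4*34105 + 9330 = 136420 + 9330
S(11,4) = 145750


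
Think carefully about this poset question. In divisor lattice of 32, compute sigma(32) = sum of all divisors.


sigma(n) = sum of divisors.
Divisors of 32: [1, 2, 4, 8, 16, 32]
Sum = 63


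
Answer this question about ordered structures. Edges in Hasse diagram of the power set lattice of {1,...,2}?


A cover relation a -< b holds when a < b with no c strictly between.
Cover relations:
  {} -< {1}
  {} -< {2}
  {1} -< {1,2}
  {2} -< {1,2}
Total: 4


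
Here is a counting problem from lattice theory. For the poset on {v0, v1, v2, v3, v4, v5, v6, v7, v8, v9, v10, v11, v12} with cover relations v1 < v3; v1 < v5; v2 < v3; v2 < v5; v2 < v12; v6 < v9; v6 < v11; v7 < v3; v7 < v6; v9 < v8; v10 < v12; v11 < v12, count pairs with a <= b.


The order relation is {(a,b) : a <= b}, reflexive so it includes (a,a).
Examples: (v0,v0), (v1,v1), (v1,v3), (v1,v5), (v10,v10), ...
Total ordered pairs: 31


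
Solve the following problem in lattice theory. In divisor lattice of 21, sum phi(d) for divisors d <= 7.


Divisors of 21 up to 7: [1, 3, 7]
phi values: [1, 2, 6]
Sum = 9


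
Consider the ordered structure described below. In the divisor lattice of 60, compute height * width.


Height = length of longest chain minus 1; width = size of largest antichain.
A maximum chain: 1 | 5 | 15 | 30 | 60  (height 4).
A maximum antichain: {4, 6, 10, 15}  (width 4).
Product = 4 * 4 = 16


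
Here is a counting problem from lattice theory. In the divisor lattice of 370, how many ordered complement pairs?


Complement pair (a,b): a meet b = bottom, a join b = top.
Here: gcd(a,b)=1 and lcm(a,b)=370, i.e. a*b=370 with a,b coprime.
Pairs found: (1,370), (2,185), (5,74), (10,37), ... (4 more)
Total ordered pairs: 8


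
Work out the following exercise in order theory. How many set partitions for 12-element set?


B(n) = number of set partitions of an n-element set.
B(n) satisfies the recurrence: B(n+1) = sum_k C(n,k)*B(k).
B(12) = 4213597


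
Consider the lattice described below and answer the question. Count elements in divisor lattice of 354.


Divisors of 354: [1, 2, 3, 6, 59, 118, 177, 354]
Count: 8


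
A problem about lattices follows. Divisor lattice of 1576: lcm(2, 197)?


Join=lcm.
gcd(2,197)=1
lcm=394


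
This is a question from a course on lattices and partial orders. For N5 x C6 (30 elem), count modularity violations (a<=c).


Modular law: if a <= c then a v (b ^ c) = (a v b) ^ c.
Check all triples (a,b,c) with a <= c among 30 elements.
  e.g. a=(a,0), b=(c,0), c=(b,0): lhs=(a,0) != rhs=(b,0)
  e.g. a=(a,0), b=(c,1), c=(b,0): lhs=(a,0) != rhs=(b,0)
Total violating triples: 126


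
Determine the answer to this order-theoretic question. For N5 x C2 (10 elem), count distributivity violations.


Distributive law: a ^ (b v c) = (a ^ b) v (a ^ c).
Check all 10^3 = 1000 ordered triples (a,b,c).
  e.g. a=(b,0), b=(a,0), c=(c,0): lhs=(b,0) != rhs=(a,0)
  e.g. a=(b,0), b=(a,0), c=(c,1): lhs=(b,0) != rhs=(a,0)
Total violating triples: 16


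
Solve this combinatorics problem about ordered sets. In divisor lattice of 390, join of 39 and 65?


In a divisor lattice, join = lcm (least common multiple).
gcd(39,65) = 13
lcm(39,65) = 39*65/gcd = 2535/13 = 195


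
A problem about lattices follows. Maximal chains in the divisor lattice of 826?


A maximal chain goes from the minimum element to a maximal element via cover relations.
Counting all min-to-max paths in the cover graph.
Total maximal chains: 6


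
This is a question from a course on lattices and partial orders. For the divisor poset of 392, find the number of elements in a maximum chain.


A chain is a totally ordered subset; we count the number of elements in a maximum chain.
Compute, for each element x, the size of the longest chain ending at x:
  1: 1
  2: 2
  7: 2
  4: 3
  49: 3
  8: 4
  ...
A maximum chain: 1 < 2 < 4 < 8 < 56 < 392
Number of elements in the longest chain: 6


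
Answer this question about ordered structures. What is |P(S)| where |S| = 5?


Power set = 2^n.
2^5 = 32


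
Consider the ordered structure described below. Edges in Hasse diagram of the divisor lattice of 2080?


A cover relation a -< b holds when a < b with no c strictly between.
Cover relations:
  1 -< 2
  1 -< 5
  1 -< 13
  2 -< 4
  2 -< 10
  2 -< 26
  4 -< 8
  4 -< 20
  ...36 more
Total: 44


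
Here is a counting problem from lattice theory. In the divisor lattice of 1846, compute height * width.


Height = length of longest chain minus 1; width = size of largest antichain.
A maximum chain: 1 | 71 | 923 | 1846  (height 3).
A maximum antichain: {2, 13, 71}  (width 3).
Product = 3 * 3 = 9


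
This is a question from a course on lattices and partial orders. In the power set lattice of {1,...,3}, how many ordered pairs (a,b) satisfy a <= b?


The order relation is {(a,b) : a <= b}, reflexive so it includes (a,a).
Examples: ({},{}), ({},{1,2}), ({},{1,2,3}), ({},{1,3}), ({},{1}), ...
Total ordered pairs: 27


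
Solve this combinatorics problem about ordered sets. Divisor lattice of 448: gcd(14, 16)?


Meet=gcd.
gcd(14,16)=2


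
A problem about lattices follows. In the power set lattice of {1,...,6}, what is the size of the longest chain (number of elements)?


A chain is a totally ordered subset; we count the number of elements in a maximum chain.
Compute, for each element x, the size of the longest chain ending at x:
  {}: 1
  {1}: 2
  {2}: 2
  {3}: 2
  {4}: 2
  {5}: 2
  ...
A maximum chain: {} < {1} < {1,2} < {1,2,3} < {1,2,3,4} < {1,2,3,4,5} < {1,2,3,4,5,6}
Number of elements in the longest chain: 7


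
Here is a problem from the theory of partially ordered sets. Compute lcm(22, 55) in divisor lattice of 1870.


In a divisor lattice, join = lcm (least common multiple).
gcd(22,55) = 11
lcm(22,55) = 22*55/gcd = 1210/11 = 110


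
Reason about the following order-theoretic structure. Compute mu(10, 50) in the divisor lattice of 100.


In a divisor lattice, mu(a,b) = mu(b/a) where mu is the classical Mobius function.
b/a = 50/10 = 5
Prime factorization of 5: primes [5]
5 is squarefree with 1 prime factor(s), so mu(5) = (-1)^1 = -1


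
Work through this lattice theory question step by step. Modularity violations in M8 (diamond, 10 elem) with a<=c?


Modular law: if a <= c then a v (b ^ c) = (a v b) ^ c.
Check all triples (a,b,c) with a <= c among 10 elements.
This lattice is modular (diamonds M_m and their chain-products are modular).
Total violating triples: 0


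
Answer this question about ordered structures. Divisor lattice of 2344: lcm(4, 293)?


Join=lcm.
gcd(4,293)=1
lcm=1172


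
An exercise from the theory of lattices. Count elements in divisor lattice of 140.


Divisors of 140: [1, 2, 4, 5, 7, 10, 14, 20, 28, 35, 70, 140]
Count: 12


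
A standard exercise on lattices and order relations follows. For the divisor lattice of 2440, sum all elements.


sigma(n) = sum of divisors.
Divisors of 2440: [1, 2, 4, 5, 8, 10, 20, 40, 61, 122, 244, 305, 488, 610, 1220, 2440]
Sum = 5580


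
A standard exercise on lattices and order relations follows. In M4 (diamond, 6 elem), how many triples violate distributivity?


Distributive law: a ^ (b v c) = (a ^ b) v (a ^ c).
Check all 6^3 = 216 ordered triples (a,b,c).
  e.g. a=a1, b=a2, c=a3: lhs=a1 != rhs=0
  e.g. a=a1, b=a2, c=a4: lhs=a1 != rhs=0
Total violating triples: 24


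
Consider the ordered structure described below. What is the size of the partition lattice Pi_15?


B(n) = number of set partitions of an n-element set.
B(n) satisfies the recurrence: B(n+1) = sum_k C(n,k)*B(k).
B(15) = 1382958545


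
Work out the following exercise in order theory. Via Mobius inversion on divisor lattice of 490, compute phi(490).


phi(n) = n * prod_{p|n} (1 - 1/p).
Prime divisors of 490: [2, 5, 7]
phi(490) = 490 * (1 - 1/2) * (1 - 1/5) * (1 - 1/7)
phi(490) = 168


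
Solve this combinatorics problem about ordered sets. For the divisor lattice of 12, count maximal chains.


A maximal chain goes from the minimum element to a maximal element via cover relations.
Counting all min-to-max paths in the cover graph.
Total maximal chains: 3


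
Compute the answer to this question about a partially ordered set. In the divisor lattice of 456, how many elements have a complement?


An element a is complemented if some b has a meet b = bottom, a join b = top.
a is complemented iff gcd(a, n/a)=1, i.e. a is a unitary divisor of 456.
Complemented elements: 1, 3, 8, 19, 24, 57, ... (2 more)
Count: 8


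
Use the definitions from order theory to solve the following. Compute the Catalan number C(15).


C(n) = C(2n, n) / (n+1).
C(30, 15) = 155117520
C(15) = 155117520 / 16 = 9694845


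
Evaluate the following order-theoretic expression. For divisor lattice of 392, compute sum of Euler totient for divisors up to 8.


Divisors of 392 up to 8: [1, 2, 4, 7, 8]
phi values: [1, 1, 2, 6, 4]
Sum = 14


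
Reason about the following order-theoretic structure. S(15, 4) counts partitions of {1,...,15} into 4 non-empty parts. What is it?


S(n,k) = k*S(n-1,k) + S(n-1,k-1).
S(14,4) = 10391745, S(14,3) = 788970
S(15,4) = 4*10391745 + 788970 = 41566980 + 788970
S(15,4) = 42355950


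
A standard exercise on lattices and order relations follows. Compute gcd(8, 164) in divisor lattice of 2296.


In a divisor lattice, meet = gcd (greatest common divisor).
By Euclidean algorithm or factoring: gcd(8,164) = 4


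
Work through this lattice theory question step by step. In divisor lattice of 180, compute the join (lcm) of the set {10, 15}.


In a divisor lattice, join = lcm (least common multiple).
Compute lcm iteratively: start with first element, then lcm(current, next).
Elements: [10, 15]
lcm(10,15) = 30
Final lcm = 30


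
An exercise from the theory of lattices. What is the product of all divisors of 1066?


Divisors of 1066: [1, 2, 13, 26, 41, 82, 533, 1066]
Product = n^(d(n)/2) = 1066^(8/2)
Product = 1291304958736


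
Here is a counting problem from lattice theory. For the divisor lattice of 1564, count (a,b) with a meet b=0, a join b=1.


Complement pair (a,b): a meet b = bottom, a join b = top.
Here: gcd(a,b)=1 and lcm(a,b)=1564, i.e. a*b=1564 with a,b coprime.
Pairs found: (1,1564), (4,391), (17,92), (23,68), ... (4 more)
Total ordered pairs: 8


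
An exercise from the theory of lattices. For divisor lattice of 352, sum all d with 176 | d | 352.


Interval [176,352] in divisors of 352: [176, 352]
Sum = 528


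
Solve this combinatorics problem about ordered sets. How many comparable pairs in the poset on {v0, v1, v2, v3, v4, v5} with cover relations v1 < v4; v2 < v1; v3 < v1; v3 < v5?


A comparable pair {a,b} has a < b or b < a in the order.
Count unordered pairs where one element is strictly below the other.
Examples: {v1,v2}, {v1,v3}, {v1,v4}, {v2,v4}, ...
Total comparable pairs: 6


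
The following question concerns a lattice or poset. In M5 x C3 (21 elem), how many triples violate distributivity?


Distributive law: a ^ (b v c) = (a ^ b) v (a ^ c).
Check all 21^3 = 9261 ordered triples (a,b,c).
  e.g. a=(a1,0), b=(a2,0), c=(a3,0): lhs=(a1,0) != rhs=(0,0)
  e.g. a=(a1,0), b=(a2,0), c=(a3,1): lhs=(a1,0) != rhs=(0,0)
Total violating triples: 1620


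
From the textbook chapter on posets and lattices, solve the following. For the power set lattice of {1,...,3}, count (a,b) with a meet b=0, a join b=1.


Complement pair (a,b): a meet b = bottom, a join b = top.
Here: A intersect B = {} and A union B = {1,...,3}.
Pairs found: ({},{1,2,3}), ({1},{2,3}), ({2},{1,3}), ({3},{1,2}), ... (4 more)
Total ordered pairs: 8


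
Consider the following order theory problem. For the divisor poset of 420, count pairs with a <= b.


The order relation is {(a,b) : a <= b}, reflexive so it includes (a,a).
Examples: (1,1), (1,10), (1,105), (1,12), (1,14), ...
Total ordered pairs: 162


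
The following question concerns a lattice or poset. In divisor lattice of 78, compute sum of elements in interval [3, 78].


Interval [3,78] in divisors of 78: [3, 6, 39, 78]
Sum = 126


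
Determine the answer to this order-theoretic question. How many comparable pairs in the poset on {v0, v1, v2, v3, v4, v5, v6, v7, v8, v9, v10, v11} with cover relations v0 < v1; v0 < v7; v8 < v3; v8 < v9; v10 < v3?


A comparable pair {a,b} has a < b or b < a in the order.
Count unordered pairs where one element is strictly below the other.
Examples: {v0,v1}, {v0,v7}, {v3,v8}, {v3,v10}, ...
Total comparable pairs: 5


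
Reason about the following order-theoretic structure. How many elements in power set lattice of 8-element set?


Power set = 2^n.
2^8 = 256


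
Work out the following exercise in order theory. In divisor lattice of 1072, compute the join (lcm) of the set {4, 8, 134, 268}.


In a divisor lattice, join = lcm (least common multiple).
Compute lcm iteratively: start with first element, then lcm(current, next).
Elements: [4, 8, 134, 268]
lcm(4,8) = 8
lcm(8,134) = 536
lcm(536,268) = 536
Final lcm = 536


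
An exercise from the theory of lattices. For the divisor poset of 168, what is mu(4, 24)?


In a divisor lattice, mu(a,b) = mu(b/a) where mu is the classical Mobius function.
b/a = 24/4 = 6
Prime factorization of 6: primes [2, 3]
6 is squarefree with 2 prime factor(s), so mu(6) = (-1)^2 = 1


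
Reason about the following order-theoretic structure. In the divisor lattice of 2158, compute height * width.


Height = length of longest chain minus 1; width = size of largest antichain.
A maximum chain: 1 | 83 | 1079 | 2158  (height 3).
A maximum antichain: {2, 13, 83}  (width 3).
Product = 3 * 3 = 9


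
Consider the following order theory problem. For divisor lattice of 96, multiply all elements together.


Divisors of 96: [1, 2, 3, 4, 6, 8, 12, 16, 24, 32, 48, 96]
Product = n^(d(n)/2) = 96^(12/2)
Product = 782757789696


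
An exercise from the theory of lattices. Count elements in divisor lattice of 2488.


Divisors of 2488: [1, 2, 4, 8, 311, 622, 1244, 2488]
Count: 8


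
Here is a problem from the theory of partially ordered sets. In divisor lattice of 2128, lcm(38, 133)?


Join=lcm.
gcd(38,133)=19
lcm=266


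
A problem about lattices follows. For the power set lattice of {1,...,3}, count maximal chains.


A maximal chain goes from the minimum element to a maximal element via cover relations.
Counting all min-to-max paths in the cover graph.
Total maximal chains: 6


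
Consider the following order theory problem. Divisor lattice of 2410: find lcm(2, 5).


In a divisor lattice, join = lcm (least common multiple).
gcd(2,5) = 1
lcm(2,5) = 2*5/gcd = 10/1 = 10


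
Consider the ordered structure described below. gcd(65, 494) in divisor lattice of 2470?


Meet=gcd.
gcd(65,494)=13


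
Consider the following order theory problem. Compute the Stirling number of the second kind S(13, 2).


S(n,k) = k*S(n-1,k) + S(n-1,k-1).
S(12,2) = 2047, S(12,1) = 1
S(13,2) = 2*2047 + 1 = 4094 + 1
S(13,2) = 4095


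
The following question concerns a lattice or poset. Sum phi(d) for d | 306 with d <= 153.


Divisors of 306 up to 153: [1, 2, 3, 6, 9, 17, 18, 34, 51, 102, 153]
phi values: [1, 1, 2, 2, 6, 16, 6, 16, 32, 32, 96]
Sum = 210


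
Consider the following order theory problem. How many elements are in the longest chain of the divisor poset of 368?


A chain is a totally ordered subset; we count the number of elements in a maximum chain.
Compute, for each element x, the size of the longest chain ending at x:
  1: 1
  2: 2
  23: 2
  4: 3
  8: 4
  46: 3
  ...
A maximum chain: 1 < 2 < 4 < 8 < 16 < 368
Number of elements in the longest chain: 6


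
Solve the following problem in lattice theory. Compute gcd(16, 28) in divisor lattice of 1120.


In a divisor lattice, meet = gcd (greatest common divisor).
By Euclidean algorithm or factoring: gcd(16,28) = 4


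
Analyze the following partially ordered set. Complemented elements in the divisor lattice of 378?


An element a is complemented if some b has a meet b = bottom, a join b = top.
a is complemented iff gcd(a, n/a)=1, i.e. a is a unitary divisor of 378.
Complemented elements: 1, 2, 7, 14, 27, 54, ... (2 more)
Count: 8


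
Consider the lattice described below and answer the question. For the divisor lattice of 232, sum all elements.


sigma(n) = sum of divisors.
Divisors of 232: [1, 2, 4, 8, 29, 58, 116, 232]
Sum = 450


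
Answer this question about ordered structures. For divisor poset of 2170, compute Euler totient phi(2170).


phi(n) = n * prod_{p|n} (1 - 1/p).
Prime divisors of 2170: [2, 5, 7, 31]
phi(2170) = 2170 * (1 - 1/2) * (1 - 1/5) * (1 - 1/7) * (1 - 1/31)
phi(2170) = 720


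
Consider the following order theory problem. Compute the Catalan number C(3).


C(n) = C(2n, n) / (n+1).
C(6, 3) = 20
C(3) = 20 / 4 = 5


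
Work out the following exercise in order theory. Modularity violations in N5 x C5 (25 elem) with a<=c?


Modular law: if a <= c then a v (b ^ c) = (a v b) ^ c.
Check all triples (a,b,c) with a <= c among 25 elements.
  e.g. a=(a,0), b=(c,0), c=(b,0): lhs=(a,0) != rhs=(b,0)
  e.g. a=(a,0), b=(c,1), c=(b,0): lhs=(a,0) != rhs=(b,0)
Total violating triples: 75


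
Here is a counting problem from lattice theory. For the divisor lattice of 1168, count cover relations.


A cover relation a -< b holds when a < b with no c strictly between.
Cover relations:
  1 -< 2
  1 -< 73
  2 -< 4
  2 -< 146
  4 -< 8
  4 -< 292
  8 -< 16
  8 -< 584
  ...5 more
Total: 13


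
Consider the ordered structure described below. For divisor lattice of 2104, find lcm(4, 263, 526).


In a divisor lattice, join = lcm (least common multiple).
Compute lcm iteratively: start with first element, then lcm(current, next).
Elements: [4, 263, 526]
lcm(4,263) = 1052
lcm(1052,526) = 1052
Final lcm = 1052


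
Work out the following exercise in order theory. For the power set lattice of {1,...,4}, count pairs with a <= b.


The order relation is {(a,b) : a <= b}, reflexive so it includes (a,a).
Examples: ({},{}), ({},{1,2}), ({},{1,2,3}), ({},{1,2,3,4}), ({},{1,2,4}), ...
Total ordered pairs: 81


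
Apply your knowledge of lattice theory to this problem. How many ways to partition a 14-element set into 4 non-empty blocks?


S(n,k) = k*S(n-1,k) + S(n-1,k-1).
S(13,4) = 2532530, S(13,3) = 261625
S(14,4) = 4*2532530 + 261625 = 10130120 + 261625
S(14,4) = 10391745


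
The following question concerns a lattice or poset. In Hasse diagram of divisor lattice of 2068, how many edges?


A cover relation a -< b holds when a < b with no c strictly between.
Cover relations:
  1 -< 2
  1 -< 11
  1 -< 47
  2 -< 4
  2 -< 22
  2 -< 94
  4 -< 44
  4 -< 188
  ...12 more
Total: 20


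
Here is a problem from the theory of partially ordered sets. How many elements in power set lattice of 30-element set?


Power set = 2^n.
2^30 = 1073741824


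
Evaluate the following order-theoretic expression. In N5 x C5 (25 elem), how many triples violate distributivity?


Distributive law: a ^ (b v c) = (a ^ b) v (a ^ c).
Check all 25^3 = 15625 ordered triples (a,b,c).
  e.g. a=(b,0), b=(a,0), c=(c,0): lhs=(b,0) != rhs=(a,0)
  e.g. a=(b,0), b=(a,0), c=(c,1): lhs=(b,0) != rhs=(a,0)
Total violating triples: 250
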